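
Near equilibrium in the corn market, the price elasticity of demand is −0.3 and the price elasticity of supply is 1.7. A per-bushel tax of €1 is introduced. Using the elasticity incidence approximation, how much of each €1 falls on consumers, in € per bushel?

Consumers bear ≈ €0.85 per bushel.

Incidence ratio: consumers' share ≈ εs / (εs + |εd|) = 1.7 / (1.7 + 0.3) = 0.85.
So consumers bear ≈ 0.85 × €1 = €0.85; producers bear €0.15.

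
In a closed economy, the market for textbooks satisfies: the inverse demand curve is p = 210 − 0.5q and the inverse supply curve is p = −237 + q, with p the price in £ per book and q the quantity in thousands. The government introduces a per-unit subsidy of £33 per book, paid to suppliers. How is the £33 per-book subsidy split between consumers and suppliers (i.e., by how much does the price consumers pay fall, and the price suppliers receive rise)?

Consumers gain £11 per book; suppliers gain £22 per book.

Rewrite in direct form: qd = 420 − 2p and qs = p + 237.
Before the subsidy: set 420 − 2p = p + 237 → p* = £61, q* = 298.
With a per-unit subsidy paid to suppliers, each receives p + 33 per unit sold, so supply becomes qs = (p + 33) + 237.
New equilibrium: consumers pay £50, suppliers receive £83, q = 320. (Wedge: pb − ps = −33.)
Gain to consumers: £11; to suppliers: £22. (They sum to £33.)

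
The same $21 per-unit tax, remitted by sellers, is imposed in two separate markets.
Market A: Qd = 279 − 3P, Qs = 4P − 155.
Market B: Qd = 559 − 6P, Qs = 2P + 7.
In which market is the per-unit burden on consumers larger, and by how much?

Market A: pre-tax P* = $62, Q* = 93; post-tax Q = 57; per-unit burden on consumers = $12.
Market B: pre-tax P* = $69, Q* = 145; post-tax Q = 113.5; per-unit burden on consumers = $5.25.
Difference: $12 vs $5.25 → market A is larger by $6.75.

Market A, by $6.75.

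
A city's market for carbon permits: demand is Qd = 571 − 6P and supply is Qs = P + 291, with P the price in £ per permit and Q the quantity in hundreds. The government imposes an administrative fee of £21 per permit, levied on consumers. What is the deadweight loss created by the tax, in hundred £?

Deadweight loss = £189 hundred.

Without the tax, 571 − 6P = P + 291 gives 7P = 280, so P* = £40 and Q* = 331.
With the tax collected from consumers, demand (in seller-price terms) shifts: Qd = 571 − 6(P + 21).
Solving gives Q = 313 with consumers paying £43 and sellers receiving £22 (the £21 wedge).
Quantity falls by |ΔQ| = |331 − 313| = 18.
DWL = ½ · t · |ΔQ| = ½ · 21 · 18 = £189.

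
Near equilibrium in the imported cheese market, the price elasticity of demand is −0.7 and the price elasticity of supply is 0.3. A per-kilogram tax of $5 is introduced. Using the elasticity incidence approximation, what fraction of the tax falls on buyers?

Buyers' share ≈ 0.3.

Incidence ratio: buyers' share ≈ εs / (εs + |εd|) = 0.3 / (0.3 + 0.7) = 0.3.
Supply is the less elastic side, so buyers bear the smaller share.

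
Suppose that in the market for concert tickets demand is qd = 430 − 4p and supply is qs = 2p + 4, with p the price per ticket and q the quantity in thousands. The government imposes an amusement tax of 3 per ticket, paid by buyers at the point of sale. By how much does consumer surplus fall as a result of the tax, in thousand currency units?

Consumer surplus falls by 144 thousand.

Without the tax, 430 − 4p = 2p + 4 gives 6p = 426, so p* = 71 and q* = 146.
With the tax collected from buyers, demand (in seller-price terms) shifts: qd = 430 − 4(p + 3).
New equilibrium: buyers pay 72, producers receive 69, q = 142. (Wedge: pb − ps = 3.)
ΔCS is the trapezoid between Q = 142 and Q = 146 of height 1: ½ · (146 + 142) · 1 = 144.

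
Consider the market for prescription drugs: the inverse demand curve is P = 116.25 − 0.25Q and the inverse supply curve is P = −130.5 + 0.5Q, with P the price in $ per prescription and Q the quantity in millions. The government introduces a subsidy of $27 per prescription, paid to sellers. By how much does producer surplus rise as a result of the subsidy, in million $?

Producer surplus rises by $6246 million.

Inverting to Q(P) form: Qd = 465 − 4P; Qs = 2P + 261.
Before the subsidy: set 465 − 4P = 2P + 261 → P* = $34, Q* = 329.
With a per-unit subsidy paid to sellers, each receives P + 27 per unit sold, so supply becomes Qs = 2(P + 27) + 261.
New equilibrium: buyers pay $25, sellers receive $52, Q = 365. (Wedge: Pb − Ps = −27.)
ΔPS is the trapezoid between Q = 365 and Q = 329 of height $18: ½ · (329 + 365) · 18 = $6246.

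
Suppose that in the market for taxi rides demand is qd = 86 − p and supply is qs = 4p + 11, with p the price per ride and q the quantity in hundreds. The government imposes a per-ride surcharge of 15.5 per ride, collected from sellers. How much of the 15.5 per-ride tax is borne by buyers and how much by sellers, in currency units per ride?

Before the tax: set 86 − p = 4p + 11 → p* = 15, q* = 71.
With the tax collected from sellers, supply shifts: qs = 4(p − 15.5) + 11.
New equilibrium: buyers pay 27.4, sellers receive 11.9, q = 58.6. (Wedge: pb − ps = 15.5.)
Burden on buyers: 12.4; on sellers: 3.1. (They sum to 15.5.)
The less price-elastic side of the market bears the larger share of a per-unit tax.

Buyers bear 12.4 per ride; sellers bear 3.1 per ride.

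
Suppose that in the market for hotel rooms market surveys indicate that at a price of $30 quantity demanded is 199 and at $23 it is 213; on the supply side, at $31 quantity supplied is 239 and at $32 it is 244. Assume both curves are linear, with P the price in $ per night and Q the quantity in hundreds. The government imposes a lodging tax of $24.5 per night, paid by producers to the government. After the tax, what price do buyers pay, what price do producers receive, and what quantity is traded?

Demand slope: (213 − 199)/(23 − 30) = -2, so Qd = 259 − 2P.
Supply slope: (244 − 239)/(32 − 31) = 5, so Qs = 5P + 84.
Without the tax, 259 − 2P = 5P + 84 gives 7P = 175, so P* = $25 and Q* = 209.
With the tax collected from producers, supply shifts: Qs = 5(P − 24.5) + 84.
Solving gives Q = 174 with buyers paying $42.5 and producers receiving $18 (the $24.5 wedge).
The less price-elastic side of the market bears the larger share of a per-unit tax.

Buyers pay $42.5; producers receive $18; quantity = 174.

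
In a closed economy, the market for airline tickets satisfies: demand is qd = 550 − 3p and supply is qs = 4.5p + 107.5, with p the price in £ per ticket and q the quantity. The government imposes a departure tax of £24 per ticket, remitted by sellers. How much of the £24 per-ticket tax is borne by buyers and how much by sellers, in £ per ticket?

Buyers bear £14.4 per ticket; sellers bear £9.6 per ticket.

Without the tax, 550 − 3p = 4.5p + 107.5 gives 7.5p = 442.5, so p* = £59 and q* = 373.
With the tax collected from sellers, supply shifts: qs = 4.5(p − 24) + 107.5.
Solving gives q = 329.8 with buyers paying £73.4 and sellers receiving £49.4 (the £24 wedge).
Burden on buyers: £14.4; on sellers: £9.6. (They sum to £24.)
The less price-elastic side of the market bears the larger share of a per-unit tax.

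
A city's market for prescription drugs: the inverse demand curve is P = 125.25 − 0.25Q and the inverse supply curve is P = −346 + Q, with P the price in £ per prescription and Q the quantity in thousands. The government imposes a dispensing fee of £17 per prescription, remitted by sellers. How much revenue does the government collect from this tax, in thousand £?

Rewrite in direct form: Qd = 501 − 4P and Qs = P + 346.
Before the tax: set 501 − 4P = P + 346 → P* = £31, Q* = 377.
With the tax collected from sellers, supply shifts: Qs = (P − 17) + 346.
Solving gives Q = 363.4 with buyers paying £34.4 and sellers receiving £17.4 (the £17 wedge).
Revenue = t · Q = 17 · 363.4 = £6177.8.

Tax revenue = £6177.8 thousand.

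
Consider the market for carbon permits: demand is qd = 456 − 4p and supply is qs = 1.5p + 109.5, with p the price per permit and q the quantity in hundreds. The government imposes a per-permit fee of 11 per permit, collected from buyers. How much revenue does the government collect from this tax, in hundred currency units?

Tax revenue = 2112 hundred.

Without the tax, 456 − 4p = 1.5p + 109.5 gives 5.5p = 346.5, so p* = 63 and q* = 204.
With the tax collected from buyers, demand (in seller-price terms) shifts: qd = 456 − 4(p + 11).
Solving gives q = 192 with buyers paying 66 and producers receiving 55 (the 11 wedge).
Revenue = t · Q = 11 · 192 = 2112.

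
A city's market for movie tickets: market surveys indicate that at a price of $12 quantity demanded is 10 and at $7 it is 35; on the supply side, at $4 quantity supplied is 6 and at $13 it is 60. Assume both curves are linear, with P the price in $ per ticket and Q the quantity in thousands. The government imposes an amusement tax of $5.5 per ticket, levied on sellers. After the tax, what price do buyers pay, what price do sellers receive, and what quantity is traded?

Buyers pay $11; sellers receive $5.5; quantity = 15.

Demand slope: (35 − 10)/(7 − 12) = -5, so Qd = 70 − 5P.
Supply slope: (60 − 6)/(13 − 4) = 6, so Qs = 6P − 18.
Without the tax, 70 − 5P = 6P − 18 gives 11P = 88, so P* = $8 and Q* = 30.
With the tax collected from sellers, supply shifts: Qs = 6(P − 5.5) − 18.
New equilibrium: buyers pay $11, sellers receive $5.5, Q = 15. (Wedge: Pb − Ps = 5.5.)
The less price-elastic side of the market bears the larger share of a per-unit tax.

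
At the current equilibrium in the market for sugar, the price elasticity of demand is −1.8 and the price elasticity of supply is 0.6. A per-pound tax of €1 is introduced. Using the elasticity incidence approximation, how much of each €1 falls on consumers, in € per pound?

Incidence ratio: consumers' share ≈ εs / (εs + |εd|) = 0.6 / (0.6 + 1.8) = 0.25.
So consumers bear ≈ 0.25 × €1 = €0.25; producers bear €0.75.

Consumers bear ≈ €0.25 per pound.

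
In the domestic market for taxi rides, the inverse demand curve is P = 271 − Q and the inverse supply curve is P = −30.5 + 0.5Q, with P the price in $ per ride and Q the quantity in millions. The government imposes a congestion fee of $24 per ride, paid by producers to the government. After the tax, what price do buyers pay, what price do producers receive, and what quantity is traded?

Buyers pay $86; producers receive $62; quantity = 185.

Rewrite in direct form: Qd = 271 − P and Qs = 2P + 61.
Without the tax, 271 − P = 2P + 61 gives 3P = 210, so P* = $70 and Q* = 201.
With the tax collected from producers, supply shifts: Qs = 2(P − 24) + 61.
Solving gives Q = 185 with buyers paying $86 and producers receiving $62 (the $24 wedge).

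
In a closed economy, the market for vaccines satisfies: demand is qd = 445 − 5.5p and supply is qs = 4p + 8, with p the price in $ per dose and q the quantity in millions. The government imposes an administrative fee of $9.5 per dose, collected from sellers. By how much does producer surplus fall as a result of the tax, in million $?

Without the tax, 445 − 5.5p = 4p + 8 gives 9.5p = 437, so p* = $46 and q* = 192.
With the tax collected from sellers, supply shifts: qs = 4(p − 9.5) + 8.
New equilibrium: buyers pay $50, sellers receive $40.5, q = 170. (Wedge: pb − ps = 9.5.)
ΔPS is the trapezoid between Q = 170 and Q = 192 of height $5.5: ½ · (192 + 170) · 5.5 = $995.5.

Producer surplus falls by $995.5 million.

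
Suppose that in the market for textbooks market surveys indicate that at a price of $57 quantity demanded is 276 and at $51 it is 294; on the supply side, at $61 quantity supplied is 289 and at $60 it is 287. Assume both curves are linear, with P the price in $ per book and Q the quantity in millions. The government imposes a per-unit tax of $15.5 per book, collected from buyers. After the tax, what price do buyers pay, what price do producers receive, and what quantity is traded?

Demand slope: (294 − 276)/(51 − 57) = -3, so Qd = 447 − 3P.
Supply slope: (287 − 289)/(60 − 61) = 2, so Qs = 2P + 167.
Without the tax, 447 − 3P = 2P + 167 gives 5P = 280, so P* = $56 and Q* = 279.
With the tax collected from buyers, demand (in seller-price terms) shifts: Qd = 447 − 3(P + 15.5).
Solving gives Q = 260.4 with buyers paying $62.2 and producers receiving $46.7 (the $15.5 wedge).

Buyers pay $62.2; producers receive $46.7; quantity = 260.4.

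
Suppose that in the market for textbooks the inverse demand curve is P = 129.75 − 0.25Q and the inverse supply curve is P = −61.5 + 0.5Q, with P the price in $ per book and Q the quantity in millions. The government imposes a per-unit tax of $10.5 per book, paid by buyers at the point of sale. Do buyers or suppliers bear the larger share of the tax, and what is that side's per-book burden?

Suppliers bear the larger share: $7 per book.

Inverting to Q(P) form: Qd = 519 − 4P; Qs = 2P + 123.
Without the tax, 519 − 4P = 2P + 123 gives 6P = 396, so P* = $66 and Q* = 255.
With the tax collected from buyers, demand (in seller-price terms) shifts: Qd = 519 − 4(P + 10.5).
New equilibrium: buyers pay $69.5, suppliers receive $59, Q = 241. (Wedge: Pb − Ps = 10.5.)
Per-book burden: buyers $3.5, suppliers $7.
Suppliers take the larger share because supply is less price-elastic here (demand slope 4 vs supply slope 2).
The less price-elastic side of the market bears the larger share of a per-unit tax.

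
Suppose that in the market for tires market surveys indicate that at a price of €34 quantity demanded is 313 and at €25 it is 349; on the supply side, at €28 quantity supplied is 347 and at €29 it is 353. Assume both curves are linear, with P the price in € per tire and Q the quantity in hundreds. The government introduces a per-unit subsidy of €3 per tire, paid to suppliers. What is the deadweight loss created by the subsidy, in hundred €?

Demand slope: (349 − 313)/(25 − 34) = -4, so Qd = 449 − 4P.
Supply slope: (353 − 347)/(29 − 28) = 6, so Qs = 6P + 179.
Before the subsidy: set 449 − 4P = 6P + 179 → P* = €27, Q* = 341.
With a per-unit subsidy paid to suppliers, each receives P + 3 per unit sold, so supply becomes Qs = 6(P + 3) + 179.
Solving gives Q = 348.2 with consumers paying €25.2 and suppliers receiving €28.2 (the €3 wedge).
Quantity rises by |ΔQ| = |341 − 348.2| = 7.2.
DWL = ½ · t · |ΔQ| = ½ · 3 · 7.2 = €10.8.

Deadweight loss = €10.8 hundred.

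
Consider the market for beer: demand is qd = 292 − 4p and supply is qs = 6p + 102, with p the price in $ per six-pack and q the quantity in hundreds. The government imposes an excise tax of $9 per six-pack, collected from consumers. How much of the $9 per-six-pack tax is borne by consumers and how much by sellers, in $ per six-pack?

Consumers bear $5.4 per six-pack; sellers bear $3.6 per six-pack.

Before the tax: set 292 − 4p = 6p + 102 → p* = $19, q* = 216.
With the tax collected from consumers, demand (in seller-price terms) shifts: qd = 292 − 4(p + 9).
Solving gives q = 194.4 with consumers paying $24.4 and sellers receiving $15.4 (the $9 wedge).
Burden on consumers: $5.4; on sellers: $3.6. (They sum to $9.)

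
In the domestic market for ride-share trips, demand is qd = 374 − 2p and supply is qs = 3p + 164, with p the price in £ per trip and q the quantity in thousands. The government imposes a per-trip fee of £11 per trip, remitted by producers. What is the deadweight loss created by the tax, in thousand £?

Before the tax: set 374 − 2p = 3p + 164 → p* = £42, q* = 290.
With the tax collected from producers, supply shifts: qs = 3(p − 11) + 164.
Solving gives q = 276.8 with buyers paying £48.6 and producers receiving £37.6 (the £11 wedge).
Quantity falls by |ΔQ| = |290 − 276.8| = 13.2.
DWL = ½ · t · |ΔQ| = ½ · 11 · 13.2 = £72.6.

Deadweight loss = £72.6 thousand.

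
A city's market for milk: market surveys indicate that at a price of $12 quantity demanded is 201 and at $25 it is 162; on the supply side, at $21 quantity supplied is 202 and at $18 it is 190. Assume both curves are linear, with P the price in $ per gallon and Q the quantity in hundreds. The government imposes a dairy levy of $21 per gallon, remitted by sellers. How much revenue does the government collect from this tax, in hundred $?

Demand slope: (162 − 201)/(25 − 12) = -3, so Qd = 237 − 3P.
Supply slope: (190 − 202)/(18 − 21) = 4, so Qs = 4P + 118.
Without the tax, 237 − 3P = 4P + 118 gives 7P = 119, so P* = $17 and Q* = 186.
With the tax collected from sellers, supply shifts: Qs = 4(P − 21) + 118.
Solving gives Q = 150 with consumers paying $29 and sellers receiving $8 (the $21 wedge).
Revenue = t · Q = 21 · 150 = $3150.

Tax revenue = $3150 hundred.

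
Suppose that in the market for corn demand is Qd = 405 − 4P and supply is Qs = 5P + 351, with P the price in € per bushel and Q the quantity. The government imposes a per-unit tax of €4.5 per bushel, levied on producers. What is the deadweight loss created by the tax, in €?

Without the tax, 405 − 4P = 5P + 351 gives 9P = 54, so P* = €6 and Q* = 381.
With the tax collected from producers, supply shifts: Qs = 5(P − 4.5) + 351.
New equilibrium: consumers pay €8.5, producers receive €4, Q = 371. (Wedge: Pb − Ps = 4.5.)
Quantity falls by |ΔQ| = |381 − 371| = 10.
DWL = ½ · t · |ΔQ| = ½ · 4.5 · 10 = €22.5.

Deadweight loss = €22.5.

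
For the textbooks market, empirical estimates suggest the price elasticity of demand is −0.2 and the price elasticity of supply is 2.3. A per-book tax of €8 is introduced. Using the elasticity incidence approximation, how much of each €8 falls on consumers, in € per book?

Incidence ratio: consumers' share ≈ εs / (εs + |εd|) = 2.3 / (2.3 + 0.2) = 0.92.
So consumers bear ≈ 0.92 × €8 = €7.36; producers bear €0.64.

Consumers bear ≈ €7.36 per book.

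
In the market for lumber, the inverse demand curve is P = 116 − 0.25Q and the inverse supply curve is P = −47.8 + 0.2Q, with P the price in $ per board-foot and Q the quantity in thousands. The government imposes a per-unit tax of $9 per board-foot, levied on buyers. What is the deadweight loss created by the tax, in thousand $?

Rewrite in direct form: Qd = 464 − 4P and Qs = 5P + 239.
Without the tax, 464 − 4P = 5P + 239 gives 9P = 225, so P* = $25 and Q* = 364.
With the tax collected from buyers, demand (in seller-price terms) shifts: Qd = 464 − 4(P + 9).
Solving gives Q = 344 with buyers paying $30 and producers receiving $21 (the $9 wedge).
Quantity falls by |ΔQ| = |364 − 344| = 20.
DWL = ½ · t · |ΔQ| = ½ · 9 · 20 = $90.

Deadweight loss = $90 thousand.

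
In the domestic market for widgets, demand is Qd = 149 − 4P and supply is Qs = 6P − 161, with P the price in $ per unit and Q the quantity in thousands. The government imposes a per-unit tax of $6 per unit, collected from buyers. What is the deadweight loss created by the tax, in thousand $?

Before the tax: set 149 − 4P = 6P − 161 → P* = $31, Q* = 25.
With the tax collected from buyers, demand (in seller-price terms) shifts: Qd = 149 − 4(P + 6).
Solving gives Q = 10.6 with buyers paying $34.6 and suppliers receiving $28.6 (the $6 wedge).
Quantity falls by |ΔQ| = |25 − 10.6| = 14.4.
DWL = ½ · t · |ΔQ| = ½ · 6 · 14.4 = $43.2.

Deadweight loss = $43.2 thousand.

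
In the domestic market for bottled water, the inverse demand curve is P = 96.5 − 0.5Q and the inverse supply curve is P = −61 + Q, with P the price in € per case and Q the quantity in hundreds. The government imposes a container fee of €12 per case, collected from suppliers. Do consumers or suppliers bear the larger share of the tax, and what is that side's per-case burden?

Suppliers bear the larger share: €8 per case.

Rewrite in direct form: Qd = 193 − 2P and Qs = P + 61.
Before the tax: set 193 − 2P = P + 61 → P* = €44, Q* = 105.
With the tax collected from suppliers, supply shifts: Qs = (P − 12) + 61.
New equilibrium: consumers pay €48, suppliers receive €36, Q = 97. (Wedge: Pb − Ps = 12.)
Per-case burden: consumers €4, suppliers €8.
Suppliers take the larger share because supply is less price-elastic here (demand slope 2 vs supply slope 1).
The less price-elastic side of the market bears the larger share of a per-unit tax.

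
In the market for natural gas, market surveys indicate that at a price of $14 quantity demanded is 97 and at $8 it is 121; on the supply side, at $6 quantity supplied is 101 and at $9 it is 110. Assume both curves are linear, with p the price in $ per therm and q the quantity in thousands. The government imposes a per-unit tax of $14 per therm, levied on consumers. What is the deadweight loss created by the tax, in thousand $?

Demand slope: (121 − 97)/(8 − 14) = -4, so qd = 153 − 4p.
Supply slope: (110 − 101)/(9 − 6) = 3, so qs = 3p + 83.
Before the tax: set 153 − 4p = 3p + 83 → p* = $10, q* = 113.
With the tax collected from consumers, demand (in seller-price terms) shifts: qd = 153 − 4(p + 14).
New equilibrium: consumers pay $16, producers receive $2, q = 89. (Wedge: pb − ps = 14.)
Quantity falls by |ΔQ| = |113 − 89| = 24.
DWL = ½ · t · |ΔQ| = ½ · 14 · 24 = $168.

Deadweight loss = $168 thousand.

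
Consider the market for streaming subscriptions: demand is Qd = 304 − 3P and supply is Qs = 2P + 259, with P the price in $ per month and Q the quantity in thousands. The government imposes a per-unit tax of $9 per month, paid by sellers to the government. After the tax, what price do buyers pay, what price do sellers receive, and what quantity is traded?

Buyers pay $12.6; sellers receive $3.6; quantity = 266.2.

Before the tax: set 304 − 3P = 2P + 259 → P* = $9, Q* = 277.
With the tax collected from sellers, supply shifts: Qs = 2(P − 9) + 259.
Solving gives Q = 266.2 with buyers paying $12.6 and sellers receiving $3.6 (the $9 wedge).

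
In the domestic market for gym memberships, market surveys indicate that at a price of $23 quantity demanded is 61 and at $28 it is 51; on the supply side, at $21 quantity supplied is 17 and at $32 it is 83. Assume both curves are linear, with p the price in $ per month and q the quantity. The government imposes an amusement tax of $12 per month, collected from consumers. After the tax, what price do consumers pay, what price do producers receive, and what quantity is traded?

Consumers pay $36; producers receive $24; quantity = 35.

Demand slope: (51 − 61)/(28 − 23) = -2, so qd = 107 − 2p.
Supply slope: (83 − 17)/(32 − 21) = 6, so qs = 6p − 109.
Without the tax, 107 − 2p = 6p − 109 gives 8p = 216, so p* = $27 and q* = 53.
With the tax collected from consumers, demand (in seller-price terms) shifts: qd = 107 − 2(p + 12).
New equilibrium: consumers pay $36, producers receive $24, q = 35. (Wedge: pb − ps = 12.)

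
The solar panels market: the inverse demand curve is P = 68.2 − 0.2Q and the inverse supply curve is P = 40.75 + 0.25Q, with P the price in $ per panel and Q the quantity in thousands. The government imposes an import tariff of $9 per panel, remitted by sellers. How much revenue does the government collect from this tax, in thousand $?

Tax revenue = $369 thousand.

Inverting to Q(P) form: Qd = 341 − 5P; Qs = 4P − 163.
Without the tax, 341 − 5P = 4P − 163 gives 9P = 504, so P* = $56 and Q* = 61.
With the tax collected from sellers, supply shifts: Qs = 4(P − 9) − 163.
Solving gives Q = 41 with consumers paying $60 and sellers receiving $51 (the $9 wedge).
Revenue = t · Q = 9 · 41 = $369.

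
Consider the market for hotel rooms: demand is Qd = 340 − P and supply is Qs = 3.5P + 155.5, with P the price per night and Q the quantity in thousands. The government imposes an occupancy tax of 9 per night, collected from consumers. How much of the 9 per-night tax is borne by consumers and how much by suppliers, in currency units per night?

Before the tax: set 340 − P = 3.5P + 155.5 → P* = 41, Q* = 299.
With the tax collected from consumers, demand (in seller-price terms) shifts: Qd = 340 − (P + 9).
Solving gives Q = 292 with consumers paying 48 and suppliers receiving 39 (the 9 wedge).
Burden on consumers: 7; on suppliers: 2. (They sum to 9.)

Consumers bear 7 per night; suppliers bear 2 per night.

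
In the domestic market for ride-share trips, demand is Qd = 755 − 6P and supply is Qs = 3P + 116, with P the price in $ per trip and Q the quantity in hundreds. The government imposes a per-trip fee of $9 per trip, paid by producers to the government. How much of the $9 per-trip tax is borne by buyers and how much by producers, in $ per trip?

Without the tax, 755 − 6P = 3P + 116 gives 9P = 639, so P* = $71 and Q* = 329.
With the tax collected from producers, supply shifts: Qs = 3(P − 9) + 116.
New equilibrium: buyers pay $74, producers receive $65, Q = 311. (Wedge: Pb − Ps = 9.)
Burden on buyers: $3; on producers: $6. (They sum to $9.)

Buyers bear $3 per trip; producers bear $6 per trip.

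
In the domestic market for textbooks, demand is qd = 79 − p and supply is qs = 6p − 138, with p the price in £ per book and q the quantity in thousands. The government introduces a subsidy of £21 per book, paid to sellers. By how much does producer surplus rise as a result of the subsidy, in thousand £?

Before the subsidy: set 79 − p = 6p − 138 → p* = £31, q* = 48.
With a per-unit subsidy paid to sellers, each receives p + 21 per unit sold, so supply becomes qs = 6(p + 21) − 138.
Solving gives q = 66 with consumers paying £13 and sellers receiving £34 (the £21 wedge).
ΔPS is the trapezoid between Q = 66 and Q = 48 of height £3: ½ · (48 + 66) · 3 = £171.

Producer surplus rises by £171 thousand.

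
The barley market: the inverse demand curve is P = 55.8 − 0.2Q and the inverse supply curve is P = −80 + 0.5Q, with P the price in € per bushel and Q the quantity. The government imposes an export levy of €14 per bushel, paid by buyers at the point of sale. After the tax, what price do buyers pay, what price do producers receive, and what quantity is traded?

Inverting to Q(P) form: Qd = 279 − 5P; Qs = 2P + 160.
Without the tax, 279 − 5P = 2P + 160 gives 7P = 119, so P* = €17 and Q* = 194.
With the tax collected from buyers, demand (in seller-price terms) shifts: Qd = 279 − 5(P + 14).
Solving gives Q = 174 with buyers paying €21 and producers receiving €7 (the €14 wedge).
The less price-elastic side of the market bears the larger share of a per-unit tax.

Buyers pay €21; producers receive €7; quantity = 174.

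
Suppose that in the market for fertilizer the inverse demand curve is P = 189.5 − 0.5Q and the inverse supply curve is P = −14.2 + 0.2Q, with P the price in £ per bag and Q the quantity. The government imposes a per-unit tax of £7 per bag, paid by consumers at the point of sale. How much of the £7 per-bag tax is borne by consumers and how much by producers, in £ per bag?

Rewrite in direct form: Qd = 379 − 2P and Qs = 5P + 71.
Without the tax, 379 − 2P = 5P + 71 gives 7P = 308, so P* = £44 and Q* = 291.
With the tax collected from consumers, demand (in seller-price terms) shifts: Qd = 379 − 2(P + 7).
New equilibrium: consumers pay £49, producers receive £42, Q = 281. (Wedge: Pb − Ps = 7.)
Burden on consumers: £5; on producers: £2. (They sum to £7.)

Consumers bear £5 per bag; producers bear £2 per bag.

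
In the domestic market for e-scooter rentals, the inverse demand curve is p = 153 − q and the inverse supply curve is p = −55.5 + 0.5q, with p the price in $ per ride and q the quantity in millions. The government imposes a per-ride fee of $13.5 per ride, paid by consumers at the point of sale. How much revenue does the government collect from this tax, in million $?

Tax revenue = $1755 million.

Inverting to q(p) form: qd = 153 − p; qs = 2p + 111.
Without the tax, 153 − p = 2p + 111 gives 3p = 42, so p* = $14 and q* = 139.
With the tax collected from consumers, demand (in seller-price terms) shifts: qd = 153 − (p + 13.5).
New equilibrium: consumers pay $23, producers receive $9.5, q = 130. (Wedge: pb − ps = 13.5.)
Revenue = t · Q = 13.5 · 130 = $1755.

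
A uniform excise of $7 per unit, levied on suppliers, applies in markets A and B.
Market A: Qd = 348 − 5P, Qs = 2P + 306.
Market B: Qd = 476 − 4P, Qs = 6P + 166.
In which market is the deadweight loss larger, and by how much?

Market A: pre-tax P* = $6, Q* = 318; post-tax Q = 308; deadweight loss = $35.
Market B: pre-tax P* = $31, Q* = 352; post-tax Q = 335.2; deadweight loss = $58.8.
Difference: $35 vs $58.8 → market B is larger by $23.8.

Market B, by $23.8.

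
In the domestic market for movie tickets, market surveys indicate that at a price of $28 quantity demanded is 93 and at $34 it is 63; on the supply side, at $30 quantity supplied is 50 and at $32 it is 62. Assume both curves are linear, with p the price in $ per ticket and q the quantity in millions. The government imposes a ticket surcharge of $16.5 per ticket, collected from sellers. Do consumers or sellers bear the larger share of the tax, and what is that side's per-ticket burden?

Demand slope: (63 − 93)/(34 − 28) = -5, so qd = 233 − 5p.
Supply slope: (62 − 50)/(32 − 30) = 6, so qs = 6p − 130.
Before the tax: set 233 − 5p = 6p − 130 → p* = $33, q* = 68.
With the tax collected from sellers, supply shifts: qs = 6(p − 16.5) − 130.
Solving gives q = 23 with consumers paying $42 and sellers receiving $25.5 (the $16.5 wedge).
Per-ticket burden: consumers $9, sellers $7.5.
Consumers take the larger share because demand is less price-elastic here (demand slope 5 vs supply slope 6).

Consumers bear the larger share: $9 per ticket.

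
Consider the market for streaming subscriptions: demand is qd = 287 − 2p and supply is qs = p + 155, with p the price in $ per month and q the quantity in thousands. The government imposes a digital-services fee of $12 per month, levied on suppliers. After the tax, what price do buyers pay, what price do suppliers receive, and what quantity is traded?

Buyers pay $48; suppliers receive $36; quantity = 191.

Before the tax: set 287 − 2p = p + 155 → p* = $44, q* = 199.
With the tax collected from suppliers, supply shifts: qs = (p − 12) + 155.
New equilibrium: buyers pay $48, suppliers receive $36, q = 191. (Wedge: pb − ps = 12.)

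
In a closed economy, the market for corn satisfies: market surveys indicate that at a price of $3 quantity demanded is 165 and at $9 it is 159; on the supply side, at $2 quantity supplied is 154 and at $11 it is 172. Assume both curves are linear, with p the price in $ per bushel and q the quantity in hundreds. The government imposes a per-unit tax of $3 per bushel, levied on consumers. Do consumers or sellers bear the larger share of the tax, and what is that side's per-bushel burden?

Demand slope: (159 − 165)/(9 − 3) = -1, so qd = 168 − p.
Supply slope: (172 − 154)/(11 − 2) = 2, so qs = 2p + 150.
Without the tax, 168 − p = 2p + 150 gives 3p = 18, so p* = $6 and q* = 162.
With the tax collected from consumers, demand (in seller-price terms) shifts: qd = 168 − (p + 3).
Solving gives q = 160 with consumers paying $8 and sellers receiving $5 (the $3 wedge).
Per-bushel burden: consumers $2, sellers $1.
Consumers take the larger share because demand is less price-elastic here (demand slope 1 vs supply slope 2).
The less price-elastic side of the market bears the larger share of a per-unit tax.

Consumers bear the larger share: $2 per bushel.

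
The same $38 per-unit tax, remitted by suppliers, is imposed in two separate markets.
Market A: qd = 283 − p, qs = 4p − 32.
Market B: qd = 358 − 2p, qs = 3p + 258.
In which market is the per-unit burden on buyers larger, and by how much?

Market A: pre-tax p* = $63, q* = 220; post-tax q = 189.6; per-unit burden on buyers = $30.4.
Market B: pre-tax p* = $20, q* = 318; post-tax q = 272.4; per-unit burden on buyers = $22.8.
Difference: $30.4 vs $22.8 → market A is larger by $7.6.

Market A, by $7.6.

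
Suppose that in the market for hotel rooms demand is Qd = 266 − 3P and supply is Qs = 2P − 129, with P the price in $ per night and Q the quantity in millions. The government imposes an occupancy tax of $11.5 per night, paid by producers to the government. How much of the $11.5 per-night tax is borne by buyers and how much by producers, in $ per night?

Without the tax, 266 − 3P = 2P − 129 gives 5P = 395, so P* = $79 and Q* = 29.
With the tax collected from producers, supply shifts: Qs = 2(P − 11.5) − 129.
Solving gives Q = 15.2 with buyers paying $83.6 and producers receiving $72.1 (the $11.5 wedge).
Burden on buyers: $4.6; on producers: $6.9. (They sum to $11.5.)
The less price-elastic side of the market bears the larger share of a per-unit tax.

Buyers bear $4.6 per night; producers bear $6.9 per night.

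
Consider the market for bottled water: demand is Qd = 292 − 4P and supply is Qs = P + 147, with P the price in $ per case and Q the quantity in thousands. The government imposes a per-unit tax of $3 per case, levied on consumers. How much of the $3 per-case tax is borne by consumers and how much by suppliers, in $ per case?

Consumers bear $0.6 per case; suppliers bear $2.4 per case.

Before the tax: set 292 − 4P = P + 147 → P* = $29, Q* = 176.
With the tax collected from consumers, demand (in seller-price terms) shifts: Qd = 292 − 4(P + 3).
Solving gives Q = 173.6 with consumers paying $29.6 and suppliers receiving $26.6 (the $3 wedge).
Burden on consumers: $0.6; on suppliers: $2.4. (They sum to $3.)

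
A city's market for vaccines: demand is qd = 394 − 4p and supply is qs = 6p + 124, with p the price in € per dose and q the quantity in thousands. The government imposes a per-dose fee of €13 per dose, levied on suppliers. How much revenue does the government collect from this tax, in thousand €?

Before the tax: set 394 − 4p = 6p + 124 → p* = €27, q* = 286.
With the tax collected from suppliers, supply shifts: qs = 6(p − 13) + 124.
New equilibrium: consumers pay €34.8, suppliers receive €21.8, q = 254.8. (Wedge: pb − ps = 13.)
Revenue = t · Q = 13 · 254.8 = €3312.4.

Tax revenue = €3312.4 thousand.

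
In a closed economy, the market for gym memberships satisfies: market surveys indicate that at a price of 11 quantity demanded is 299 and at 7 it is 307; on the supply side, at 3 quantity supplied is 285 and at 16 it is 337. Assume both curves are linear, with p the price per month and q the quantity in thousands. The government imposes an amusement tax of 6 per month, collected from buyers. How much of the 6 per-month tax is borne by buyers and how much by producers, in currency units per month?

Demand slope: (307 − 299)/(7 − 11) = -2, so qd = 321 − 2p.
Supply slope: (337 − 285)/(16 − 3) = 4, so qs = 4p + 273.
Without the tax, 321 − 2p = 4p + 273 gives 6p = 48, so p* = 8 and q* = 305.
With the tax collected from buyers, demand (in seller-price terms) shifts: qd = 321 − 2(p + 6).
New equilibrium: buyers pay 12, producers receive 6, q = 297. (Wedge: pb − ps = 6.)
Burden on buyers: 4; on producers: 2. (They sum to 6.)
The less price-elastic side of the market bears the larger share of a per-unit tax.

Buyers bear 4 per month; producers bear 2 per month.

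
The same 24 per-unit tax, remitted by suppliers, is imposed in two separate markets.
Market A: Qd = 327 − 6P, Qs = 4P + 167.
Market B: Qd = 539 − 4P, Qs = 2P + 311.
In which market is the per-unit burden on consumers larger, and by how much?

Market A, by 1.6.

Market A: pre-tax P* = 16, Q* = 231; post-tax Q = 173.4; per-unit burden on consumers = 9.6.
Market B: pre-tax P* = 38, Q* = 387; post-tax Q = 355; per-unit burden on consumers = 8.
Difference: 9.6 vs 8 → market A is larger by 1.6.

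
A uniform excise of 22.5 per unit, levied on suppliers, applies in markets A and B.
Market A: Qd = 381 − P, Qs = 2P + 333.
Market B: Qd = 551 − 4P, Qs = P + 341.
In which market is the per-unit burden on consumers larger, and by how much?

Market A: pre-tax P* = 16, Q* = 365; post-tax Q = 350; per-unit burden on consumers = 15.
Market B: pre-tax P* = 42, Q* = 383; post-tax Q = 365; per-unit burden on consumers = 4.5.
Difference: 15 vs 4.5 → market A is larger by 10.5.

Market A, by 10.5.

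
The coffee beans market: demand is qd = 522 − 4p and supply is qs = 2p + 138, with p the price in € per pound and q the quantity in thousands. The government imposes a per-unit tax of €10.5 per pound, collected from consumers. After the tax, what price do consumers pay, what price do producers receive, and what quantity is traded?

Consumers pay €67.5; producers receive €57; quantity = 252.

Without the tax, 522 − 4p = 2p + 138 gives 6p = 384, so p* = €64 and q* = 266.
With the tax collected from consumers, demand (in seller-price terms) shifts: qd = 522 − 4(p + 10.5).
New equilibrium: consumers pay €67.5, producers receive €57, q = 252. (Wedge: pb − ps = 10.5.)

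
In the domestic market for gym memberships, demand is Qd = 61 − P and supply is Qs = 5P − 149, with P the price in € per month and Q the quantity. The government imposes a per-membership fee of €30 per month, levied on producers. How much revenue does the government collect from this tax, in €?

Tax revenue = €30.

Without the tax, 61 − P = 5P − 149 gives 6P = 210, so P* = €35 and Q* = 26.
With the tax collected from producers, supply shifts: Qs = 5(P − 30) − 149.
Solving gives Q = 1 with buyers paying €60 and producers receiving €30 (the €30 wedge).
Revenue = t · Q = 30 · 1 = €30.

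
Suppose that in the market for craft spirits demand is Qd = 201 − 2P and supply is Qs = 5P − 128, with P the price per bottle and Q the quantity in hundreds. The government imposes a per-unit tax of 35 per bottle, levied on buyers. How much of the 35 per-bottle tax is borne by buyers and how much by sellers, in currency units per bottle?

Buyers bear 25 per bottle; sellers bear 10 per bottle.

Without the tax, 201 − 2P = 5P − 128 gives 7P = 329, so P* = 47 and Q* = 107.
With the tax collected from buyers, demand (in seller-price terms) shifts: Qd = 201 − 2(P + 35).
New equilibrium: buyers pay 72, sellers receive 37, Q = 57. (Wedge: Pb − Ps = 35.)
Burden on buyers: 25; on sellers: 10. (They sum to 35.)
The less price-elastic side of the market bears the larger share of a per-unit tax.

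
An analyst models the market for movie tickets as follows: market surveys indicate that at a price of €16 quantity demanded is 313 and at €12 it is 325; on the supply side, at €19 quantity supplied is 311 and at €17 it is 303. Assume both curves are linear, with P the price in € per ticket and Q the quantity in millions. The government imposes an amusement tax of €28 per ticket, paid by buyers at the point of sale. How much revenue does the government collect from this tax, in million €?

Tax revenue = €7252 million.

Demand slope: (325 − 313)/(12 − 16) = -3, so Qd = 361 − 3P.
Supply slope: (303 − 311)/(17 − 19) = 4, so Qs = 4P + 235.
Before the tax: set 361 − 3P = 4P + 235 → P* = €18, Q* = 307.
With the tax collected from buyers, demand (in seller-price terms) shifts: Qd = 361 − 3(P + 28).
Solving gives Q = 259 with buyers paying €34 and suppliers receiving €6 (the €28 wedge).
Revenue = t · Q = 28 · 259 = €7252.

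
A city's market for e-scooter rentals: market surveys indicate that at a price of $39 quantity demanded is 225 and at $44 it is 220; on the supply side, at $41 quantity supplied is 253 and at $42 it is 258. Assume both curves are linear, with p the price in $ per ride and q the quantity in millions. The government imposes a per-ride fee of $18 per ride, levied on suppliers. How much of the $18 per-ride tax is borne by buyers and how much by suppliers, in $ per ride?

Demand slope: (220 − 225)/(44 − 39) = -1, so qd = 264 − p.
Supply slope: (258 − 253)/(42 − 41) = 5, so qs = 5p + 48.
Without the tax, 264 − p = 5p + 48 gives 6p = 216, so p* = $36 and q* = 228.
With the tax collected from suppliers, supply shifts: qs = 5(p − 18) + 48.
Solving gives q = 213 with buyers paying $51 and suppliers receiving $33 (the $18 wedge).
Burden on buyers: $15; on suppliers: $3. (They sum to $18.)

Buyers bear $15 per ride; suppliers bear $3 per ride.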